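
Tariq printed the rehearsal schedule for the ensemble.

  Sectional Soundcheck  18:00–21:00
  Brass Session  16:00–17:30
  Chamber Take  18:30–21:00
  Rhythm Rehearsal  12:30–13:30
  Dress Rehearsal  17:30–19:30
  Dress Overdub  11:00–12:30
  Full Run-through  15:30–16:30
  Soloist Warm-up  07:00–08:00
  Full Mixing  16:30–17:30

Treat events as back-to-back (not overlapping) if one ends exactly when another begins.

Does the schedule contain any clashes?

Yes

Sorted by start: Soloist Warm-up, Dress Overdub, Rhythm Rehearsal, Full Run-through, Brass Session, Full Mixing, Dress Rehearsal, Sectional Soundcheck, Chamber Take.
Dress Overdub starts after Soloist Warm-up ends; Soloist Warm-up is clear from here.
Rhythm Rehearsal starts exactly when Dress Overdub ends (back-to-back, no overlap); Dress Overdub is clear from here.
Full Run-through starts after Rhythm Rehearsal ends; Rhythm Rehearsal is clear from here.
Brass Session starts before Full Run-through ends → Full Run-through and Brass Session overlap.
That's a conflict, so the schedule is not conflict-free.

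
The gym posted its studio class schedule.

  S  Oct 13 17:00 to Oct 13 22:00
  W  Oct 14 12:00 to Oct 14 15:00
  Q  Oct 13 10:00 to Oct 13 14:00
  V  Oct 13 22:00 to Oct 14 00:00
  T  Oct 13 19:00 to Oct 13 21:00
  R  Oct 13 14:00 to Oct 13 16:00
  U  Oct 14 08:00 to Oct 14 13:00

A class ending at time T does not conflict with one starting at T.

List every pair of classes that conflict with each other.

Two intervals overlap when each starts before the other ends.
Sorted by start: Q, R, S, T, V, U, W.
R starts exactly when Q ends (back-to-back, no overlap) — done with Q.
S starts after R ends — done with R.
T starts before S ends → S and T overlap.
V starts exactly when S ends (back-to-back, no overlap) — done with S.
V starts after T ends — done with T.
U starts after V ends — done with V.
W starts before U ends → U and W overlap.

S & T, U & W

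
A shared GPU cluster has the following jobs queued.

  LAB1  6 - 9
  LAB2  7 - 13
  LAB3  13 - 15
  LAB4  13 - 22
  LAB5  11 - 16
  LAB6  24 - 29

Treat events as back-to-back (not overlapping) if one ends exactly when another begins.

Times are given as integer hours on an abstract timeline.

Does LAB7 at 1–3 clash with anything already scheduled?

No — it doesn't clash with anything

LAB1: starts 6 at or after LAB7 ends 3 → clear.
LAB2: starts 7 at or after LAB7 ends 3 → clear.
LAB5: starts 11 at or after LAB7 ends 3 → clear.
LAB3: starts 13 at or after LAB7 ends 3 → clear.
LAB4: starts 13 at or after LAB7 ends 3 → clear.
LAB6: starts 24 at or after LAB7 ends 3 → clear.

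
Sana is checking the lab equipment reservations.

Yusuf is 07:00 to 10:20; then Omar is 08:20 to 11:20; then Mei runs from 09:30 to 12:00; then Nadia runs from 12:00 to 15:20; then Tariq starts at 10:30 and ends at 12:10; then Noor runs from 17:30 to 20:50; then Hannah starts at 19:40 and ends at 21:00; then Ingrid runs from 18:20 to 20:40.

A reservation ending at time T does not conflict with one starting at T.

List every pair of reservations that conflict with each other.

Sorted by start: Yusuf, Omar, Mei, Tariq, Nadia, Noor, Ingrid, Hannah.
Omar starts before Yusuf ends → Yusuf and Omar overlap.
Mei starts before Yusuf ends → Yusuf and Mei overlap.
Tariq starts after Yusuf ends, so Yusuf has no further overlaps.
Mei starts before Omar ends → Omar and Mei overlap.
Tariq starts before Omar ends → Omar and Tariq overlap.
Nadia starts after Omar ends, so Omar has no further overlaps.
Tariq starts before Mei ends → Mei and Tariq overlap.
Nadia starts exactly when Mei ends (back-to-back, no overlap), so Mei has no further overlaps.
Nadia starts before Tariq ends → Tariq and Nadia overlap.
Noor starts after Tariq ends, so Tariq has no further overlaps.
Noor starts after Nadia ends, so Nadia has no further overlaps.
Ingrid starts before Noor ends → Noor and Ingrid overlap.
Hannah starts before Noor ends → Noor and Hannah overlap.
Hannah starts before Ingrid ends → Ingrid and Hannah overlap.

Hannah & Ingrid, Hannah & Noor, Ingrid & Noor, Mei & Omar, Mei & Tariq, Mei & Yusuf, Nadia & Tariq, Omar & Tariq, Omar & Yusuf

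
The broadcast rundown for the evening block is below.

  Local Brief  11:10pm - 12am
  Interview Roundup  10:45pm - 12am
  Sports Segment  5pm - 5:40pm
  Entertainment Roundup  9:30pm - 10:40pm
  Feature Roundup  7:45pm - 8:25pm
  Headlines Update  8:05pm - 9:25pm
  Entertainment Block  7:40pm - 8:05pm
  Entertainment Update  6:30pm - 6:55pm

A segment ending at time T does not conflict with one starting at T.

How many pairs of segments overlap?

Sorted by start: Sports Segment, Entertainment Update, Entertainment Block, Feature Roundup, Headlines Update, Entertainment Roundup, Interview Roundup, Local Brief.
Entertainment Update starts after Sports Segment ends, so nothing later overlaps Sports Segment either.
Entertainment Block starts after Entertainment Update ends, so nothing later overlaps Entertainment Update either.
Feature Roundup starts before Entertainment Block ends → Entertainment Block and Feature Roundup overlap.
Headlines Update starts exactly when Entertainment Block ends (back-to-back, no overlap), so nothing later overlaps Entertainment Block either.
Headlines Update starts before Feature Roundup ends → Feature Roundup and Headlines Update overlap.
Entertainment Roundup starts after Feature Roundup ends, so nothing later overlaps Feature Roundup either.
Entertainment Roundup starts after Headlines Update ends, so nothing later overlaps Headlines Update either.
Interview Roundup starts after Entertainment Roundup ends, so nothing later overlaps Entertainment Roundup either.
Local Brief starts before Interview Roundup ends → Interview Roundup and Local Brief overlap.
Overlapping pairs: Entertainment Block & Feature Roundup, Feature Roundup & Headlines Update, Interview Roundup & Local Brief — 3 in total.

3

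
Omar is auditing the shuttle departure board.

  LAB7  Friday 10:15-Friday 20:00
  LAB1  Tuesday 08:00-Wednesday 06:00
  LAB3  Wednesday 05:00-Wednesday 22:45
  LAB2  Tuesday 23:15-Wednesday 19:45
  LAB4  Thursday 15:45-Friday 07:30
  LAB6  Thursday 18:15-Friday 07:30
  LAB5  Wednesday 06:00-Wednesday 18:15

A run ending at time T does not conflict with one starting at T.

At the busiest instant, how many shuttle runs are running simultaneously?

3

Walk through starts and ends in time order (an end at T is processed before a start at T):
Tuesday 08:00 start LAB1 → 1
Tuesday 23:15 start LAB2 → 2
Wednesday 05:00 start LAB3 → 3
Wednesday 06:00 end LAB1 → 2
Wednesday 06:00 start LAB5 → 3
Wednesday 18:15 end LAB5 → 2
Wednesday 19:45 end LAB2 → 1
Wednesday 22:45 end LAB3 → 0
Thursday 15:45 start LAB4 → 1
Thursday 18:15 start LAB6 → 2
Friday 07:30 end LAB4 → 1
Friday 07:30 end LAB6 → 0
Friday 10:15 start LAB7 → 1
Friday 20:00 end LAB7 → 0
Peak is 3, at Wednesday 05:00 (LAB1, LAB2, LAB3).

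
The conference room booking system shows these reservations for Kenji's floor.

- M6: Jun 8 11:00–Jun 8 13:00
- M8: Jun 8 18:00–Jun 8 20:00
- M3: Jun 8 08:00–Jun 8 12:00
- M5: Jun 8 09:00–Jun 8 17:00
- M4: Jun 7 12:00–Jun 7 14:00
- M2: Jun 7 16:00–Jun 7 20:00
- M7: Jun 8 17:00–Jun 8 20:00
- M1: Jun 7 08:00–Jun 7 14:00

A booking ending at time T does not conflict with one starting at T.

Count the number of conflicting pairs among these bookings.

Sorted by start: M1, M4, M2, M3, M5, M6, M7, M8.
M4 starts before M1 ends → M1 and M4 overlap.
M2 starts after M1 ends, so nothing later overlaps M1 either.
M2 starts after M4 ends, so nothing later overlaps M4 either.
M3 starts after M2 ends, so nothing later overlaps M2 either.
M5 starts before M3 ends → M3 and M5 overlap.
M6 starts before M3 ends → M3 and M6 overlap.
M7 starts after M3 ends, so nothing later overlaps M3 either.
M6 starts before M5 ends → M5 and M6 overlap.
M7 starts exactly when M5 ends (back-to-back, no overlap), so nothing later overlaps M5 either.
M7 starts after M6 ends, so nothing later overlaps M6 either.
M8 starts before M7 ends → M7 and M8 overlap.
Overlapping pairs: M1 & M4, M3 & M5, M3 & M6, M5 & M6, M7 & M8 — 5 in total.

5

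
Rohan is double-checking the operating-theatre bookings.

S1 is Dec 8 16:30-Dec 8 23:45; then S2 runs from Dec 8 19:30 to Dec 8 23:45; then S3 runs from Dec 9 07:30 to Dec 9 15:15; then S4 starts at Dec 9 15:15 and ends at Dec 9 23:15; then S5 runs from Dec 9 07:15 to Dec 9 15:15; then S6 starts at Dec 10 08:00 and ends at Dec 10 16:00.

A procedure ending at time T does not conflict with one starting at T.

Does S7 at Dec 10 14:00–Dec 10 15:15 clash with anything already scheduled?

S1: ends Dec 8 23:45 at or before S7 starts Dec 10 14:00 → clear.
S2: ends Dec 8 23:45 at or before S7 starts Dec 10 14:00 → clear.
S5: ends Dec 9 15:15 at or before S7 starts Dec 10 14:00 → clear.
S3: ends Dec 9 15:15 at or before S7 starts Dec 10 14:00 → clear.
S4: ends Dec 9 23:15 at or before S7 starts Dec 10 14:00 → clear.
S6: starts Dec 10 08:00 before S7 ends Dec 10 15:15, and ends Dec 10 16:00 after S7 starts Dec 10 14:00 → overlap.
S7 overlaps S6.

Yes — it overlaps S6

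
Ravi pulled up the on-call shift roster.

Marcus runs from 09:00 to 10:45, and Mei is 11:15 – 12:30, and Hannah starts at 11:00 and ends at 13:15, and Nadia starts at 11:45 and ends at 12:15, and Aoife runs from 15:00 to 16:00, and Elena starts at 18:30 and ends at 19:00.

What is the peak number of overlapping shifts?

3

Sort all start/end points and keep a running count:
09:00 start Marcus → 1
10:45 end Marcus → 0
11:00 start Hannah → 1
11:15 start Mei → 2
11:45 start Nadia → 3
12:15 end Nadia → 2
12:30 end Mei → 1
13:15 end Hannah → 0
15:00 start Aoife → 1
16:00 end Aoife → 0
18:30 start Elena → 1
19:00 end Elena → 0
Peak is 3, at 11:45 (Hannah, Mei, Nadia).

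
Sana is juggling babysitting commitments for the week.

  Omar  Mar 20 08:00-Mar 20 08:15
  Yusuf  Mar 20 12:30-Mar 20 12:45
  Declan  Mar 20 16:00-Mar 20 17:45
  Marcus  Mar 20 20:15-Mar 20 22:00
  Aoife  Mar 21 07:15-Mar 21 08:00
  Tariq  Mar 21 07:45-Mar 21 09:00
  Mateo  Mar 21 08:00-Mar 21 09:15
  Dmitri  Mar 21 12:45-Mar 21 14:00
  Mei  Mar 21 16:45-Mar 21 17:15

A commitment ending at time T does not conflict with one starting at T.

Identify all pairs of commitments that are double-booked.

Aoife & Tariq, Mateo & Tariq

Sorted by start: Omar, Yusuf, Declan, Marcus, Aoife, Tariq, Mateo, Dmitri, Mei.
Yusuf starts after Omar ends, so Omar has no further overlaps.
Declan starts after Yusuf ends, so Yusuf has no further overlaps.
Marcus starts after Declan ends, so Declan has no further overlaps.
Aoife starts after Marcus ends, so Marcus has no further overlaps.
Tariq starts before Aoife ends → Aoife and Tariq overlap.
Mateo starts exactly when Aoife ends (back-to-back, no overlap), so Aoife has no further overlaps.
Mateo starts before Tariq ends → Tariq and Mateo overlap.
Dmitri starts after Tariq ends, so Tariq has no further overlaps.
Dmitri starts after Mateo ends, so Mateo has no further overlaps.
Mei starts after Dmitri ends.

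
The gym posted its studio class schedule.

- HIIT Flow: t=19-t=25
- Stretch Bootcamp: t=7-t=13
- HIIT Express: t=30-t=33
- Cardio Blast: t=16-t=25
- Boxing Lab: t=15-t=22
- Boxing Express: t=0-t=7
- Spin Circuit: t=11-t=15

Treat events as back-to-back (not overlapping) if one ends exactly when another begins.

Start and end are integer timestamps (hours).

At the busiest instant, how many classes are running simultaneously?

Sweep the timeline, counting +1 at each start and −1 at each end (ends before starts at a tie):
t=0 start Boxing Express → 1
t=7 end Boxing Express → 0
t=7 start Stretch Bootcamp → 1
t=11 start Spin Circuit → 2
t=13 end Stretch Bootcamp → 1
t=15 end Spin Circuit → 0
t=15 start Boxing Lab → 1
t=16 start Cardio Blast → 2
t=19 start HIIT Flow → 3
t=22 end Boxing Lab → 2
t=25 end Cardio Blast → 1
t=25 end HIIT Flow → 0
t=30 start HIIT Express → 1
t=33 end HIIT Express → 0
Peak is 3, at t=19 (Boxing Lab, Cardio Blast, HIIT Flow).

3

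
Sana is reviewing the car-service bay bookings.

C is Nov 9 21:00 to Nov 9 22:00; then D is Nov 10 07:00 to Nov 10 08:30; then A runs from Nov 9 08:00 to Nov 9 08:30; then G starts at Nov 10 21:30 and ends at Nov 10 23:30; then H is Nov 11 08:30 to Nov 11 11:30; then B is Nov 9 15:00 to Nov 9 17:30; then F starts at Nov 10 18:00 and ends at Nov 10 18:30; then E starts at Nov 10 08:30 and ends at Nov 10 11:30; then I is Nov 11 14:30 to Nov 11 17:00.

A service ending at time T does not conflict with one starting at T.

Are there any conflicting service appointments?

Sorted by start: A, B, C, D, E, F, G, H, I.
B starts after A ends, so nothing later overlaps A either.
C starts after B ends, so nothing later overlaps B either.
D starts after C ends, so nothing later overlaps C either.
E starts exactly when D ends (back-to-back, no overlap), so nothing later overlaps D either.
F starts after E ends, so nothing later overlaps E either.
G starts after F ends, so nothing later overlaps F either.
H starts after G ends, so nothing later overlaps G either.
I starts after H ends.
Every pair is clear; the schedule has no overlaps.

No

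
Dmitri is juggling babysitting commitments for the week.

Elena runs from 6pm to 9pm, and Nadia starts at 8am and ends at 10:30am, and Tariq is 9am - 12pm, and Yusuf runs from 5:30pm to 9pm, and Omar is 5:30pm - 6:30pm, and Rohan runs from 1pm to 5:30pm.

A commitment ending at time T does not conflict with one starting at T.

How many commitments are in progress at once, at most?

3

Sort all start/end points and keep a running count:
8am start Nadia → 1
9am start Tariq → 2
10:30am end Nadia → 1
12pm end Tariq → 0
1pm start Rohan → 1
5:30pm end Rohan → 0
5:30pm start Omar → 1
5:30pm start Yusuf → 2
6pm start Elena → 3
6:30pm end Omar → 2
9pm end Elena → 1
9pm end Yusuf → 0
Peak is 3, at 6pm (Elena, Omar, Yusuf).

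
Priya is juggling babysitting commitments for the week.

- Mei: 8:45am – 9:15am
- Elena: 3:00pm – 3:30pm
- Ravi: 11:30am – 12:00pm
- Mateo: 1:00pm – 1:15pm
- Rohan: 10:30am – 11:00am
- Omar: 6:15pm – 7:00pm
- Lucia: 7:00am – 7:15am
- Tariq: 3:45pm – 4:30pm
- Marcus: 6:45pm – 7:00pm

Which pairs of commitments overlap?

Check each pair: they overlap iff neither finishes before the other starts.
Sorted by start: Lucia, Mei, Rohan, Ravi, Mateo, Elena, Tariq, Omar, Marcus.
Mei starts after Lucia ends, so nothing later overlaps Lucia either.
Rohan starts after Mei ends, so nothing later overlaps Mei either.
Ravi starts after Rohan ends, so nothing later overlaps Rohan either.
Mateo starts after Ravi ends, so nothing later overlaps Ravi either.
Elena starts after Mateo ends, so nothing later overlaps Mateo either.
Tariq starts after Elena ends, so nothing later overlaps Elena either.
Omar starts after Tariq ends, so nothing later overlaps Tariq either.
Marcus starts before Omar ends → Omar and Marcus overlap.

Marcus & Omar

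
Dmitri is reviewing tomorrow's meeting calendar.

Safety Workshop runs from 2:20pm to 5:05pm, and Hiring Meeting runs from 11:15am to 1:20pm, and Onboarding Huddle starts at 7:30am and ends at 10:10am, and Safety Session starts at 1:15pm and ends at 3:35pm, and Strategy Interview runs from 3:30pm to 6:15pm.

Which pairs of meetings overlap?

Sorted by start: Onboarding Huddle, Hiring Meeting, Safety Session, Safety Workshop, Strategy Interview.
Hiring Meeting starts after Onboarding Huddle ends — done with Onboarding Huddle.
Safety Session starts before Hiring Meeting ends → Hiring Meeting and Safety Session overlap.
Safety Workshop starts after Hiring Meeting ends — done with Hiring Meeting.
Safety Workshop starts before Safety Session ends → Safety Session and Safety Workshop overlap.
Strategy Interview starts before Safety Session ends → Safety Session and Strategy Interview overlap.
Strategy Interview starts before Safety Workshop ends → Safety Workshop and Strategy Interview overlap.

Hiring Meeting & Safety Session, Safety Session & Safety Workshop, Safety Session & Strategy Interview, Safety Workshop & Strategy Interview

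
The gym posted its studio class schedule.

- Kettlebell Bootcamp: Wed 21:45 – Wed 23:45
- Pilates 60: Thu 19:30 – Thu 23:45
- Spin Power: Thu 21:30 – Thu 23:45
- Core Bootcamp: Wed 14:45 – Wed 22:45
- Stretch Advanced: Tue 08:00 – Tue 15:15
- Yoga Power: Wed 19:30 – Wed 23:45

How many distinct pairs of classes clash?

4

Sorted by start: Stretch Advanced, Core Bootcamp, Yoga Power, Kettlebell Bootcamp, Pilates 60, Spin Power.
Core Bootcamp starts after Stretch Advanced ends — done with Stretch Advanced.
Yoga Power starts before Core Bootcamp ends → Core Bootcamp and Yoga Power overlap.
Kettlebell Bootcamp starts before Core Bootcamp ends → Core Bootcamp and Kettlebell Bootcamp overlap.
Pilates 60 starts after Core Bootcamp ends — done with Core Bootcamp.
Kettlebell Bootcamp starts before Yoga Power ends → Yoga Power and Kettlebell Bootcamp overlap.
Pilates 60 starts after Yoga Power ends — done with Yoga Power.
Pilates 60 starts after Kettlebell Bootcamp ends — done with Kettlebell Bootcamp.
Spin Power starts before Pilates 60 ends → Pilates 60 and Spin Power overlap.
Overlapping pairs: Core Bootcamp & Kettlebell Bootcamp, Core Bootcamp & Yoga Power, Kettlebell Bootcamp & Yoga Power, Pilates 60 & Spin Power — 4 in total.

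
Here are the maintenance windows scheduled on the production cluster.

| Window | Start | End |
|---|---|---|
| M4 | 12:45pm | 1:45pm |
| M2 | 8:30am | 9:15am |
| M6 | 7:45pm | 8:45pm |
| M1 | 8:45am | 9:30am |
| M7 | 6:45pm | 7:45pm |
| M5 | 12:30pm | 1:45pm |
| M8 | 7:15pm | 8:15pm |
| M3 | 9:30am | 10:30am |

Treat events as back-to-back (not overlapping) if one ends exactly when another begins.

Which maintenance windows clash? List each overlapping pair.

Sorted by start: M2, M1, M3, M5, M4, M7, M8, M6.
M1 starts before M2 ends → M2 and M1 overlap.
M3 starts after M2 ends; M2 is clear from here.
M3 starts exactly when M1 ends (back-to-back, no overlap); M1 is clear from here.
M5 starts after M3 ends; M3 is clear from here.
M4 starts before M5 ends → M5 and M4 overlap.
M7 starts after M5 ends; M5 is clear from here.
M7 starts after M4 ends; M4 is clear from here.
M8 starts before M7 ends → M7 and M8 overlap.
M6 starts exactly when M7 ends (back-to-back, no overlap).
M6 starts before M8 ends → M8 and M6 overlap.

M1 & M2, M4 & M5, M6 & M8, M7 & M8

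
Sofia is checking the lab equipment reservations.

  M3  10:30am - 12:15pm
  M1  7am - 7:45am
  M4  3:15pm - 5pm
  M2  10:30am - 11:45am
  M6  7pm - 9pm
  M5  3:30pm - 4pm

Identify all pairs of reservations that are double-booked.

M2 & M3, M4 & M5

Sorted by start: M1, M2, M3, M4, M5, M6.
M2 starts after M1 ends, so nothing later overlaps M1 either.
M3 starts before M2 ends → M2 and M3 overlap.
M4 starts after M2 ends, so nothing later overlaps M2 either.
M4 starts after M3 ends, so nothing later overlaps M3 either.
M5 starts before M4 ends → M4 and M5 overlap.
M6 starts after M4 ends.
M6 starts after M5 ends.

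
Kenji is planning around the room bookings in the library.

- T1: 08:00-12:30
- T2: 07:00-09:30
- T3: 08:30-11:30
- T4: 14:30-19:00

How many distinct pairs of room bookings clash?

3

Sorted by start: T2, T1, T3, T4.
T1 starts before T2 ends → T2 and T1 overlap.
T3 starts before T2 ends → T2 and T3 overlap.
T4 starts after T2 ends.
T3 starts before T1 ends → T1 and T3 overlap.
T4 starts after T1 ends.
T4 starts after T3 ends.
Overlapping pairs: T1 & T2, T1 & T3, T2 & T3 — 3 in total.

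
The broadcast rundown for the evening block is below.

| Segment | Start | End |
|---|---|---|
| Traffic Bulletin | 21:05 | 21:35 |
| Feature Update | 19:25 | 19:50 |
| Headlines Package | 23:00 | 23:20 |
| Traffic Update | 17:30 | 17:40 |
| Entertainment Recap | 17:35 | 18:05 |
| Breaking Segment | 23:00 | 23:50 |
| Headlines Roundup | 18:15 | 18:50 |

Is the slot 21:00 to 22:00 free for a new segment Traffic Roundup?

Traffic Update: ends 17:40 at or before Traffic Roundup starts 21:00 → clear.
Entertainment Recap: ends 18:05 at or before Traffic Roundup starts 21:00 → clear.
Headlines Roundup: ends 18:50 at or before Traffic Roundup starts 21:00 → clear.
Feature Update: ends 19:50 at or before Traffic Roundup starts 21:00 → clear.
Traffic Bulletin: starts 21:05 before Traffic Roundup ends 22:00, and ends 21:35 after Traffic Roundup starts 21:00 → overlap.
Headlines Package: starts 23:00 at or after Traffic Roundup ends 22:00 → clear.
Breaking Segment: starts 23:00 at or after Traffic Roundup ends 22:00 → clear.
Traffic Roundup overlaps Traffic Bulletin.

No — it overlaps Traffic Bulletin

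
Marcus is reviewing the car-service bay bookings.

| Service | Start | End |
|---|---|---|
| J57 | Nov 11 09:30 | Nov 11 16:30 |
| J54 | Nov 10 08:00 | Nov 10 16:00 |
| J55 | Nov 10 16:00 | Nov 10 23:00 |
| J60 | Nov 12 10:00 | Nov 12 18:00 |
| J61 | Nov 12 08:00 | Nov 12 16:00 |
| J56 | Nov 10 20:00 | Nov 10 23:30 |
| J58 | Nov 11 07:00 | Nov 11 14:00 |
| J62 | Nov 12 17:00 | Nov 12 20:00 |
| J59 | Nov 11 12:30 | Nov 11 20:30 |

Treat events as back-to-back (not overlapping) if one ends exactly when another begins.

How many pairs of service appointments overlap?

Two intervals overlap when each starts before the other ends.
Sorted by start: J54, J55, J56, J58, J57, J59, J61, J60, J62.
J55 starts exactly when J54 ends (back-to-back, no overlap) — done with J54.
J56 starts before J55 ends → J55 and J56 overlap.
J58 starts after J55 ends — done with J55.
J58 starts after J56 ends — done with J56.
J57 starts before J58 ends → J58 and J57 overlap.
J59 starts before J58 ends → J58 and J59 overlap.
J61 starts after J58 ends — done with J58.
J59 starts before J57 ends → J57 and J59 overlap.
J61 starts after J57 ends — done with J57.
J61 starts after J59 ends — done with J59.
J60 starts before J61 ends → J61 and J60 overlap.
J62 starts after J61 ends.
J62 starts before J60 ends → J60 and J62 overlap.
Overlapping pairs: J55 & J56, J57 & J58, J57 & J59, J58 & J59, J60 & J61, J60 & J62 — 6 in total.

6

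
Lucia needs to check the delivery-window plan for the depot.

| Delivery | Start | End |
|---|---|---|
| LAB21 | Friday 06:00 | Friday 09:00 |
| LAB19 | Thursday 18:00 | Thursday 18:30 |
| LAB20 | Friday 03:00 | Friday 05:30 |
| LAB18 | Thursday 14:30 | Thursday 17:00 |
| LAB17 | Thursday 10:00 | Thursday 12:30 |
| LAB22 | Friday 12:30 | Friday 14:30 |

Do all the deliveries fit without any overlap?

Sorted by start: LAB17, LAB18, LAB19, LAB20, LAB21, LAB22.
LAB18 starts after LAB17 ends, so nothing later overlaps LAB17 either.
LAB19 starts after LAB18 ends, so nothing later overlaps LAB18 either.
LAB20 starts after LAB19 ends, so nothing later overlaps LAB19 either.
LAB21 starts after LAB20 ends, so nothing later overlaps LAB20 either.
LAB22 starts after LAB21 ends.
Every pair is clear; the schedule has no overlaps.

Yes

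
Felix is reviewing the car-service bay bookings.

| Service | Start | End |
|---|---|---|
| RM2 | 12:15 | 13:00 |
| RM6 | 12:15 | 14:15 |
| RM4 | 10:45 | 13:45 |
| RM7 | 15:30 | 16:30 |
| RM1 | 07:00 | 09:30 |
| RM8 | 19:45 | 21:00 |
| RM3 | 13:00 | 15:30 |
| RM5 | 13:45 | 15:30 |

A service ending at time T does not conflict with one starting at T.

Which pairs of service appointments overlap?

RM2 & RM4, RM2 & RM6, RM3 & RM4, RM3 & RM5, RM3 & RM6, RM4 & RM6, RM5 & RM6

Check each pair: they overlap iff neither finishes before the other starts.
Sorted by start: RM1, RM4, RM2, RM6, RM3, RM5, RM7, RM8.
RM4 starts after RM1 ends, so RM1 has no further overlaps.
RM2 starts before RM4 ends → RM4 and RM2 overlap.
RM6 starts before RM4 ends → RM4 and RM6 overlap.
RM3 starts before RM4 ends → RM4 and RM3 overlap.
RM5 starts exactly when RM4 ends (back-to-back, no overlap), so RM4 has no further overlaps.
RM6 starts before RM2 ends → RM2 and RM6 overlap.
RM3 starts exactly when RM2 ends (back-to-back, no overlap), so RM2 has no further overlaps.
RM3 starts before RM6 ends → RM6 and RM3 overlap.
RM5 starts before RM6 ends → RM6 and RM5 overlap.
RM7 starts after RM6 ends, so RM6 has no further overlaps.
RM5 starts before RM3 ends → RM3 and RM5 overlap.
RM7 starts exactly when RM3 ends (back-to-back, no overlap), so RM3 has no further overlaps.
RM7 starts exactly when RM5 ends (back-to-back, no overlap), so RM5 has no further overlaps.
RM8 starts after RM7 ends.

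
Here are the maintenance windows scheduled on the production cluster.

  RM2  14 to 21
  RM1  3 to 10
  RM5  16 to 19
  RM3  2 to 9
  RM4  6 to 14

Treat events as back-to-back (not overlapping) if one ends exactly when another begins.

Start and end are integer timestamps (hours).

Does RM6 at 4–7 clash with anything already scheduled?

RM3: starts 2 before RM6 ends 7, and ends 9 after RM6 starts 4 → overlap.
RM1: starts 3 before RM6 ends 7, and ends 10 after RM6 starts 4 → overlap.
RM4: starts 6 before RM6 ends 7, and ends 14 after RM6 starts 4 → overlap.
RM2: starts 14 at or after RM6 ends 7 → clear.
RM5: starts 16 at or after RM6 ends 7 → clear.
RM6 overlaps RM1, RM3, RM4.

Yes — it overlaps RM1, RM3, RM4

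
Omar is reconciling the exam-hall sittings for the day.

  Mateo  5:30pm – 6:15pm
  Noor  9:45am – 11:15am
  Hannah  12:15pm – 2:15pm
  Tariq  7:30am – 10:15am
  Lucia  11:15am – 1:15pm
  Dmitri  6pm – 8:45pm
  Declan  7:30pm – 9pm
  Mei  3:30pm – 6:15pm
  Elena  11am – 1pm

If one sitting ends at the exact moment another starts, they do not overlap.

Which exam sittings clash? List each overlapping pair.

Declan & Dmitri, Dmitri & Mateo, Dmitri & Mei, Elena & Hannah, Elena & Lucia, Elena & Noor, Hannah & Lucia, Mateo & Mei, Noor & Tariq

Sorted by start: Tariq, Noor, Elena, Lucia, Hannah, Mei, Mateo, Dmitri, Declan.
Noor starts before Tariq ends → Tariq and Noor overlap.
Elena starts after Tariq ends; Tariq is clear from here.
Elena starts before Noor ends → Noor and Elena overlap.
Lucia starts exactly when Noor ends (back-to-back, no overlap); Noor is clear from here.
Lucia starts before Elena ends → Elena and Lucia overlap.
Hannah starts before Elena ends → Elena and Hannah overlap.
Mei starts after Elena ends; Elena is clear from here.
Hannah starts before Lucia ends → Lucia and Hannah overlap.
Mei starts after Lucia ends; Lucia is clear from here.
Mei starts after Hannah ends; Hannah is clear from here.
Mateo starts before Mei ends → Mei and Mateo overlap.
Dmitri starts before Mei ends → Mei and Dmitri overlap.
Declan starts after Mei ends.
Dmitri starts before Mateo ends → Mateo and Dmitri overlap.
Declan starts after Mateo ends.
Declan starts before Dmitri ends → Dmitri and Declan overlap.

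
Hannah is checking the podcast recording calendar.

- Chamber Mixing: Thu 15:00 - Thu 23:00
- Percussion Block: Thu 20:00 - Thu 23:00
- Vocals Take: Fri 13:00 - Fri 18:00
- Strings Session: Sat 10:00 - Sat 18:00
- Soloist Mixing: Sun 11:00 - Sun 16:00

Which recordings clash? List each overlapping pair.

Chamber Mixing & Percussion Block

Sorted by start: Chamber Mixing, Percussion Block, Vocals Take, Strings Session, Soloist Mixing.
Percussion Block starts before Chamber Mixing ends → Chamber Mixing and Percussion Block overlap.
Vocals Take starts after Chamber Mixing ends, so nothing later overlaps Chamber Mixing either.
Vocals Take starts after Percussion Block ends, so nothing later overlaps Percussion Block either.
Strings Session starts after Vocals Take ends, so nothing later overlaps Vocals Take either.
Soloist Mixing starts after Strings Session ends.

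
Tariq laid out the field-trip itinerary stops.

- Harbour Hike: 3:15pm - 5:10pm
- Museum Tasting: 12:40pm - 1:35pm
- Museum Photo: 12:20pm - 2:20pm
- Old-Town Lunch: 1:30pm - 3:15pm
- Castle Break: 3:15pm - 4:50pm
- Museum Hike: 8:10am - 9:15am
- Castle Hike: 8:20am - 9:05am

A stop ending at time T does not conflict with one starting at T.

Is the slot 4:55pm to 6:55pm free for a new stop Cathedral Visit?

Museum Hike: ends 9:15am at or before Cathedral Visit starts 4:55pm → clear.
Castle Hike: ends 9:05am at or before Cathedral Visit starts 4:55pm → clear.
Museum Photo: ends 2:20pm at or before Cathedral Visit starts 4:55pm → clear.
Museum Tasting: ends 1:35pm at or before Cathedral Visit starts 4:55pm → clear.
Old-Town Lunch: ends 3:15pm at or before Cathedral Visit starts 4:55pm → clear.
Harbour Hike: starts 3:15pm before Cathedral Visit ends 6:55pm, and ends 5:10pm after Cathedral Visit starts 4:55pm → overlap.
Castle Break: ends 4:50pm at or before Cathedral Visit starts 4:55pm → clear.
Cathedral Visit overlaps Harbour Hike.

No — it overlaps Harbour Hike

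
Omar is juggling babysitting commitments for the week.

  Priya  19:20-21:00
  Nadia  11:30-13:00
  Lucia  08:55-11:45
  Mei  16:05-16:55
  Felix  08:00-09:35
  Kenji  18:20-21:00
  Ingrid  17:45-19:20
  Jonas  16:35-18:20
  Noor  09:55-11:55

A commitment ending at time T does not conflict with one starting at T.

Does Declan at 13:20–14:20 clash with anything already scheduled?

No — it doesn't clash with anything

Felix: ends 09:35 at or before Declan starts 13:20 → clear.
Lucia: ends 11:45 at or before Declan starts 13:20 → clear.
Noor: ends 11:55 at or before Declan starts 13:20 → clear.
Nadia: ends 13:00 at or before Declan starts 13:20 → clear.
Mei: starts 16:05 at or after Declan ends 14:20 → clear.
Jonas: starts 16:35 at or after Declan ends 14:20 → clear.
Ingrid: starts 17:45 at or after Declan ends 14:20 → clear.
Kenji: starts 18:20 at or after Declan ends 14:20 → clear.
Priya: starts 19:20 at or after Declan ends 14:20 → clear.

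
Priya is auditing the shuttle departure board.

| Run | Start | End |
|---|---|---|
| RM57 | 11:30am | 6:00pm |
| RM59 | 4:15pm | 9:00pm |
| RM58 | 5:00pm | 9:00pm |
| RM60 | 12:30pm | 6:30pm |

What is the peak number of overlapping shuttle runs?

Sort all start/end points and keep a running count:
11:30am start RM57 → 1
12:30pm start RM60 → 2
4:15pm start RM59 → 3
5:00pm start RM58 → 4
6:00pm end RM57 → 3
6:30pm end RM60 → 2
9:00pm end RM58 → 1
9:00pm end RM59 → 0
Peak is 4, at 5:00pm (RM57, RM58, RM59, RM60).

4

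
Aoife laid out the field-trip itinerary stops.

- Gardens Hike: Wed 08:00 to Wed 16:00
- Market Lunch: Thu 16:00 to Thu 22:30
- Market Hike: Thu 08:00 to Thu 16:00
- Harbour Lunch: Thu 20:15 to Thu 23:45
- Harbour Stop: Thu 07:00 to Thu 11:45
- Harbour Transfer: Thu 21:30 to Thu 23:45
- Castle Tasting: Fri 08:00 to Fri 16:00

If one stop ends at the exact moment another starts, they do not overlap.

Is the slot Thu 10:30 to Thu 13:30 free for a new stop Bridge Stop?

Gardens Hike: ends Wed 16:00 at or before Bridge Stop starts Thu 10:30 → clear.
Harbour Stop: starts Thu 07:00 before Bridge Stop ends Thu 13:30, and ends Thu 11:45 after Bridge Stop starts Thu 10:30 → overlap.
Market Hike: starts Thu 08:00 before Bridge Stop ends Thu 13:30, and ends Thu 16:00 after Bridge Stop starts Thu 10:30 → overlap.
Market Lunch: starts Thu 16:00 at or after Bridge Stop ends Thu 13:30 → clear.
Harbour Lunch: starts Thu 20:15 at or after Bridge Stop ends Thu 13:30 → clear.
Harbour Transfer: starts Thu 21:30 at or after Bridge Stop ends Thu 13:30 → clear.
Castle Tasting: starts Fri 08:00 at or after Bridge Stop ends Thu 13:30 → clear.
Bridge Stop overlaps Market Hike, Harbour Stop.

No — it overlaps Harbour Stop, Market Hike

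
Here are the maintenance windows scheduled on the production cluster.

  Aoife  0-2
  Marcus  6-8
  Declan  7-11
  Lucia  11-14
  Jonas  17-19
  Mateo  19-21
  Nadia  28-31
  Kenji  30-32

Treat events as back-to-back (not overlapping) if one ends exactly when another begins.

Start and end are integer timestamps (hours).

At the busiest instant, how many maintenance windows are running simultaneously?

2

Sweep the timeline, counting +1 at each start and −1 at each end (ends before starts at a tie):
0 start Aoife → 1
2 end Aoife → 0
6 start Marcus → 1
7 start Declan → 2
8 end Marcus → 1
11 end Declan → 0
11 start Lucia → 1
14 end Lucia → 0
17 start Jonas → 1
19 end Jonas → 0
19 start Mateo → 1
21 end Mateo → 0
28 start Nadia → 1
30 start Kenji → 2
31 end Nadia → 1
32 end Kenji → 0
Peak is 2, at 7 (Declan, Marcus).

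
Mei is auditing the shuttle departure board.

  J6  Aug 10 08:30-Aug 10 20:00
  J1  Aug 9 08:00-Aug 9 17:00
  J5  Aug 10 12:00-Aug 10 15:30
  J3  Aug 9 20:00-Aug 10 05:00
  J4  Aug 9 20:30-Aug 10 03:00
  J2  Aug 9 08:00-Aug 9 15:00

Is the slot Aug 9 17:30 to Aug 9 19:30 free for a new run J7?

Yes — the slot is free

J1: ends Aug 9 17:00 at or before J7 starts Aug 9 17:30 → clear.
J2: ends Aug 9 15:00 at or before J7 starts Aug 9 17:30 → clear.
J3: starts Aug 9 20:00 at or after J7 ends Aug 9 19:30 → clear.
J4: starts Aug 9 20:30 at or after J7 ends Aug 9 19:30 → clear.
J6: starts Aug 10 08:30 at or after J7 ends Aug 9 19:30 → clear.
J5: starts Aug 10 12:00 at or after J7 ends Aug 9 19:30 → clear.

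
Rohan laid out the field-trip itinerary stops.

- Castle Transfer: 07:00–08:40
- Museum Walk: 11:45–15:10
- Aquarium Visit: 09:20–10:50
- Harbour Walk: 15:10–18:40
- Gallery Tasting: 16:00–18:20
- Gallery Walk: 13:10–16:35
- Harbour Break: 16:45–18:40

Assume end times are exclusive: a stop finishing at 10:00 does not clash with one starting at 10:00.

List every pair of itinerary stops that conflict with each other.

Gallery Tasting & Gallery Walk, Gallery Tasting & Harbour Break, Gallery Tasting & Harbour Walk, Gallery Walk & Harbour Walk, Gallery Walk & Museum Walk, Harbour Break & Harbour Walk

Check each pair: they overlap iff neither finishes before the other starts.
Sorted by start: Castle Transfer, Aquarium Visit, Museum Walk, Gallery Walk, Harbour Walk, Gallery Tasting, Harbour Break.
Aquarium Visit starts after Castle Transfer ends — done with Castle Transfer.
Museum Walk starts after Aquarium Visit ends — done with Aquarium Visit.
Gallery Walk starts before Museum Walk ends → Museum Walk and Gallery Walk overlap.
Harbour Walk starts exactly when Museum Walk ends (back-to-back, no overlap) — done with Museum Walk.
Harbour Walk starts before Gallery Walk ends → Gallery Walk and Harbour Walk overlap.
Gallery Tasting starts before Gallery Walk ends → Gallery Walk and Gallery Tasting overlap.
Harbour Break starts after Gallery Walk ends.
Gallery Tasting starts before Harbour Walk ends → Harbour Walk and Gallery Tasting overlap.
Harbour Break starts before Harbour Walk ends → Harbour Walk and Harbour Break overlap.
Harbour Break starts before Gallery Tasting ends → Gallery Tasting and Harbour Break overlap.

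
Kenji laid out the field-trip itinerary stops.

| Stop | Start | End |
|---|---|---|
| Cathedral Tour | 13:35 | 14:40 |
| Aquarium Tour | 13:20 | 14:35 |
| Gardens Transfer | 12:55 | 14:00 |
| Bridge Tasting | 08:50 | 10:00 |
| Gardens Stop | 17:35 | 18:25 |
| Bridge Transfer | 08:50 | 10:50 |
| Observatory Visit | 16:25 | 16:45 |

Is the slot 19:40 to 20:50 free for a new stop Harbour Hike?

Yes — the slot is free

Bridge Tasting: ends 10:00 at or before Harbour Hike starts 19:40 → clear.
Bridge Transfer: ends 10:50 at or before Harbour Hike starts 19:40 → clear.
Gardens Transfer: ends 14:00 at or before Harbour Hike starts 19:40 → clear.
Aquarium Tour: ends 14:35 at or before Harbour Hike starts 19:40 → clear.
Cathedral Tour: ends 14:40 at or before Harbour Hike starts 19:40 → clear.
Observatory Visit: ends 16:45 at or before Harbour Hike starts 19:40 → clear.
Gardens Stop: ends 18:25 at or before Harbour Hike starts 19:40 → clear.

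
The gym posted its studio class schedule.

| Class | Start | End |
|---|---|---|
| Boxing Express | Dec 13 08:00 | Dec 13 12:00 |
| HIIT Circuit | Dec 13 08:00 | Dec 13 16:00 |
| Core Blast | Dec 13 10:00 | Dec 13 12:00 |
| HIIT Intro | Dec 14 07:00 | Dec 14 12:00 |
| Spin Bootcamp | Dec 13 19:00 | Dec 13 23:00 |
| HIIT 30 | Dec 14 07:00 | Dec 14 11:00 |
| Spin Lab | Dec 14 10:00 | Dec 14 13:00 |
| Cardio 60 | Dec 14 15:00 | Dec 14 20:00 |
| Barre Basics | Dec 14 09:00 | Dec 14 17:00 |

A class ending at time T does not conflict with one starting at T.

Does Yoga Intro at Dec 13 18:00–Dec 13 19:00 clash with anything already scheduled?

Boxing Express: ends Dec 13 12:00 at or before Yoga Intro starts Dec 13 18:00 → clear.
HIIT Circuit: ends Dec 13 16:00 at or before Yoga Intro starts Dec 13 18:00 → clear.
Core Blast: ends Dec 13 12:00 at or before Yoga Intro starts Dec 13 18:00 → clear.
Spin Bootcamp: starts Dec 13 19:00 at or after Yoga Intro ends Dec 13 19:00 → clear.
HIIT Intro: starts Dec 14 07:00 at or after Yoga Intro ends Dec 13 19:00 → clear.
HIIT 30: starts Dec 14 07:00 at or after Yoga Intro ends Dec 13 19:00 → clear.
Barre Basics: starts Dec 14 09:00 at or after Yoga Intro ends Dec 13 19:00 → clear.
Spin Lab: starts Dec 14 10:00 at or after Yoga Intro ends Dec 13 19:00 → clear.
Cardio 60: starts Dec 14 15:00 at or after Yoga Intro ends Dec 13 19:00 → clear.

No — it doesn't clash with anything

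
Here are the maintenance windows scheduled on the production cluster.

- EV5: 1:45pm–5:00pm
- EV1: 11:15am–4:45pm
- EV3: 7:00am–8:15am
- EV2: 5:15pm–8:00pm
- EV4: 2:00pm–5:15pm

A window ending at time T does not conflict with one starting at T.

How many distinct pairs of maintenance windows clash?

3

Check each pair: they overlap iff neither finishes before the other starts.
Sorted by start: EV3, EV1, EV5, EV4, EV2.
EV1 starts after EV3 ends — done with EV3.
EV5 starts before EV1 ends → EV1 and EV5 overlap.
EV4 starts before EV1 ends → EV1 and EV4 overlap.
EV2 starts after EV1 ends.
EV4 starts before EV5 ends → EV5 and EV4 overlap.
EV2 starts after EV5 ends.
EV2 starts exactly when EV4 ends (back-to-back, no overlap).
Overlapping pairs: EV1 & EV4, EV1 & EV5, EV4 & EV5 — 3 in total.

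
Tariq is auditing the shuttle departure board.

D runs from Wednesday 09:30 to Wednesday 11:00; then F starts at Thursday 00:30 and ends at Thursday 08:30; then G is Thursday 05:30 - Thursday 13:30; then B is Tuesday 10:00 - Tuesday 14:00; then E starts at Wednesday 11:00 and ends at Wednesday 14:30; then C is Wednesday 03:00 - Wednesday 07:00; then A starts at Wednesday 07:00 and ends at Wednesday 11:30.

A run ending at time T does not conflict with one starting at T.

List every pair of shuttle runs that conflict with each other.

A & D, A & E, F & G

Sorted by start: B, C, A, D, E, F, G.
C starts after B ends, so nothing later overlaps B either.
A starts exactly when C ends (back-to-back, no overlap), so nothing later overlaps C either.
D starts before A ends → A and D overlap.
E starts before A ends → A and E overlap.
F starts after A ends, so nothing later overlaps A either.
E starts exactly when D ends (back-to-back, no overlap), so nothing later overlaps D either.
F starts after E ends, so nothing later overlaps E either.
G starts before F ends → F and G overlap.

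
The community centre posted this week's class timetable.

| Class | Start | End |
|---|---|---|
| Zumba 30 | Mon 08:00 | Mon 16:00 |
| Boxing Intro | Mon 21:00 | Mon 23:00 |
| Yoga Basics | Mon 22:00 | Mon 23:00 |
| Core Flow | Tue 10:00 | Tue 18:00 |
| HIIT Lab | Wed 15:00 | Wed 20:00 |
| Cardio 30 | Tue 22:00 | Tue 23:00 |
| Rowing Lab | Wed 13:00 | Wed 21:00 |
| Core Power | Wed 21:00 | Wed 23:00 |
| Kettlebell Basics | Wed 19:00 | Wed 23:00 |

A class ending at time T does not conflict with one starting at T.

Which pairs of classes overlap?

Boxing Intro & Yoga Basics, Core Power & Kettlebell Basics, HIIT Lab & Kettlebell Basics, HIIT Lab & Rowing Lab, Kettlebell Basics & Rowing Lab

Sorted by start: Zumba 30, Boxing Intro, Yoga Basics, Core Flow, Cardio 30, Rowing Lab, HIIT Lab, Kettlebell Basics, Core Power.
Boxing Intro starts after Zumba 30 ends, so nothing later overlaps Zumba 30 either.
Yoga Basics starts before Boxing Intro ends → Boxing Intro and Yoga Basics overlap.
Core Flow starts after Boxing Intro ends, so nothing later overlaps Boxing Intro either.
Core Flow starts after Yoga Basics ends, so nothing later overlaps Yoga Basics either.
Cardio 30 starts after Core Flow ends, so nothing later overlaps Core Flow either.
Rowing Lab starts after Cardio 30 ends, so nothing later overlaps Cardio 30 either.
HIIT Lab starts before Rowing Lab ends → Rowing Lab and HIIT Lab overlap.
Kettlebell Basics starts before Rowing Lab ends → Rowing Lab and Kettlebell Basics overlap.
Core Power starts exactly when Rowing Lab ends (back-to-back, no overlap).
Kettlebell Basics starts before HIIT Lab ends → HIIT Lab and Kettlebell Basics overlap.
Core Power starts after HIIT Lab ends.
Core Power starts before Kettlebell Basics ends → Kettlebell Basics and Core Power overlap.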